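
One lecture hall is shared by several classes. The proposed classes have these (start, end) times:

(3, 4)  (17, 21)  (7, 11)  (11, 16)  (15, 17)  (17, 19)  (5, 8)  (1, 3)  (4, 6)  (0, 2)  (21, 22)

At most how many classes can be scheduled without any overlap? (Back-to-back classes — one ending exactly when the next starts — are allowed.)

7

Greedy by earliest finish: after sorting by end time, pick each interval compatible with the last pick.
By end time: (0,2), (1,3), (3,4), (4,6), (5,8), (7,11), (11,16), (15,17), (17,19), (17,21), (21,22).
Pick (0,2); next start ≥ 2 → (3,4); next start ≥ 4 → (4,6); next start ≥ 6 → (7,11); next start ≥ 11 → (11,16); next start ≥ 16 → (17,19); next start ≥ 19 → (21,22).
Selected 7 classes.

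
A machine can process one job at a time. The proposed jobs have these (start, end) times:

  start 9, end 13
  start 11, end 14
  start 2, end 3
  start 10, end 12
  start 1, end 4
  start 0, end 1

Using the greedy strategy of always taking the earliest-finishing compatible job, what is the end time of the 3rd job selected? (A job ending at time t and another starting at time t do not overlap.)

12

Sorted by end: (0,1)  (2,3)  (1,4)  (10,12)  (9,13)  (11,14)
take (0,1); take (2,3); take (10,12); skip (9,13); skip (11,14).
Selected: (0,1) (2,3) (10,12)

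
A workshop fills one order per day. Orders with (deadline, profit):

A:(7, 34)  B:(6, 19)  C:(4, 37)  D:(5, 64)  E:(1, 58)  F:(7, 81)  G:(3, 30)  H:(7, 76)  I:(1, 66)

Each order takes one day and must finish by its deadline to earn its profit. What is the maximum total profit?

By profit: F(d7,81), H(d7,76), I(d1,66), D(d5,64), E(d1,58), C(d4,37), A(d7,34), G(d3,30), B(d6,19)
F→slot 7; H→slot 6; I→slot 1; D→slot 5; E skipped; C→slot 4; A→slot 3; G→slot 2; B skipped.
Profit = 66 + 30 + 34 + 37 + 64 + 76 + 81 = 388

388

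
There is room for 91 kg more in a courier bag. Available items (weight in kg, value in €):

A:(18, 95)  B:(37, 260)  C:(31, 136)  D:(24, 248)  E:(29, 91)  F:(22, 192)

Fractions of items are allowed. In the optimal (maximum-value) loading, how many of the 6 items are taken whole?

3

Greedy by value/weight ratio, highest first.
Order: D (248/24=10.33) > F (192/22=8.73) > B (260/37=7.03) > A (95/18=5.28) > C (136/31=4.39) > E (91/29=3.14)
Fill: take D (24 @ 248) → take F (22 @ 192) → take B (37 @ 260) → take 8/18 of A → 42.22; 91/91 used.
3 item(s) taken whole; one partial (take 8/18 of A).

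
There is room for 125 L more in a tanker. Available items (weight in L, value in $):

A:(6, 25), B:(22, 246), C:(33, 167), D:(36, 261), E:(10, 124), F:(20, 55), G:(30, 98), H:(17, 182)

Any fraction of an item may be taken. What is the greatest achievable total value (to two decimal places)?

Order: E (124/10=12.40) > B (246/22=11.18) > H (182/17=10.71) > D (261/36=7.25) > C (167/33=5.06) > A (25/6=4.17) > G (98/30=3.27) > F (55/20=2.75)
Fill: take E (10 @ 124) → take B (22 @ 246) → take H (17 @ 182) → take D (36 @ 261) → take C (33 @ 167) → take A (6 @ 25) → take 1/30 of G → 3.27; 125/125 used.
Total value = 1008.27

1008.27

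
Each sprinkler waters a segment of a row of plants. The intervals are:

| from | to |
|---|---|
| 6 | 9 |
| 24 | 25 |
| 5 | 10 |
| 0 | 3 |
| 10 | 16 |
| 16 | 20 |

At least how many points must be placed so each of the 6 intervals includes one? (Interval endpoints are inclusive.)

Sorted: [0,3] [6,9] [5,10] [10,16] [16,20] [24,25]
{[0,3]} hit by 3; {[6,9],[5,10]} hit by 9; {[10,16],[16,20]} hit by 16; {[24,25]} hit by 25.
Points: 3, 9, 16, 25 (4 total).

4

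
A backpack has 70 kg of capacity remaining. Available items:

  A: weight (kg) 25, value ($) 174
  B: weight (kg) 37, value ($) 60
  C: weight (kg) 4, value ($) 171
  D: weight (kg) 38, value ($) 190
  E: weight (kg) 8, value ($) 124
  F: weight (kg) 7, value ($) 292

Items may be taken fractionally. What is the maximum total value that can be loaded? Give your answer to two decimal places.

891.00

Greedy by value/weight ratio, highest first.
Ratios (sorted): C 42.75, F 41.71, E 15.50, A 6.96, D 5.00, B 1.62
take C (4 @ 171); take F (7 @ 292); take E (8 @ 124); take A (25 @ 174); take 26/38 of D → 130.00. Capacity used 70/70.
Total value = 891.00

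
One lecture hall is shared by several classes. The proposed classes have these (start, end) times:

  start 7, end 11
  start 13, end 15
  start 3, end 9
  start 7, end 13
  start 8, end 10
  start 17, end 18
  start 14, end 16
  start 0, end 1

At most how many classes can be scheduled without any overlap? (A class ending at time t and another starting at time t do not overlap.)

Sorted by end: (0,1)  (3,9)  (8,10)  (7,11)  (7,13)  (13,15)  (14,16)  (17,18)
take (0,1); take (3,9); take (13,15); take (17,18).
Selected 4 classes.

4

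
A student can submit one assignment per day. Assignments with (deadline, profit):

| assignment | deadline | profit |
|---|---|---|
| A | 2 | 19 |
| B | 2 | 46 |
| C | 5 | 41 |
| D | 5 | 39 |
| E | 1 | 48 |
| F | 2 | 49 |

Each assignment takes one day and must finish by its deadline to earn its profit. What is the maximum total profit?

177

Sort by profit descending; place each in the latest free slot ≤ its deadline.
Profit order: F=49 E=48 B=46 C=41 D=39 A=19
Assign: F→slot 2, E→slot 1, B skipped, C→slot 5, D→slot 4, A skipped.
Slots: [1:E] [2:F] [4:D] [5:C]
Profit = 48 + 49 + 39 + 41 = 177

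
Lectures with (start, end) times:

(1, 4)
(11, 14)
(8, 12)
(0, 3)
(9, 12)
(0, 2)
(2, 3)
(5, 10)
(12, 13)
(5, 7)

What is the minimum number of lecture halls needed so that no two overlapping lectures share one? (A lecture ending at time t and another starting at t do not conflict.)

3

The answer is the maximum number of intervals overlapping at any instant.
starts: [0, 0, 1, 2, 5, 5, 8, 9, 11, 12]
ends:   [2, 3, 3, 4, 7, 10, 12, 12, 13, 14]
s0→1 s0→2 s1→3  — peak 3.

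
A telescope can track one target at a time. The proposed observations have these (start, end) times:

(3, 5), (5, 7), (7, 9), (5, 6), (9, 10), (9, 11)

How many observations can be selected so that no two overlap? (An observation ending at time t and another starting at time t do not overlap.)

Sorted by end: (3,5)  (5,6)  (5,7)  (7,9)  (9,10)  (9,11)
take (3,5); take (5,6); take (7,9); take (9,10).
Selected 4 observations.

4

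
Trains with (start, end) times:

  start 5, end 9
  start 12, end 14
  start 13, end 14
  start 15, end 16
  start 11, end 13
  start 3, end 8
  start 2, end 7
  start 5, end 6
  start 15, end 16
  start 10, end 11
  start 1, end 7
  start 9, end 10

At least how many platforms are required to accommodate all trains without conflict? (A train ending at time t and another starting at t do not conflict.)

starts: [1, 2, 3, 5, 5, 9, 10, 11, 12, 13, 15, 15]
ends:   [6, 7, 7, 8, 9, 10, 11, 13, 14, 14, 16, 16]
s1→1 s2→2 s3→3 s5→4 s5→5  — peak 5.

5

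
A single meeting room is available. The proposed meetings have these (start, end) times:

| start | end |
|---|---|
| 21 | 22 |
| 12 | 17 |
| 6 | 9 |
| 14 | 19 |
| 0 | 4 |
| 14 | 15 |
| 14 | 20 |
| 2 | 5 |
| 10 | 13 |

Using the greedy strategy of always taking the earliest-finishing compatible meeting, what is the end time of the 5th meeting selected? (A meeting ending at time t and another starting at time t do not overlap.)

22

Greedy by earliest finish: after sorting by end time, pick each interval compatible with the last pick.
By end time: (0,4), (2,5), (6,9), (10,13), (14,15), (12,17), (14,19), (14,20), (21,22).
Pick (0,4); next start ≥ 4 → (6,9); next start ≥ 9 → (10,13); next start ≥ 13 → (14,15); next start ≥ 15 → (21,22).
Selected: (0,4) (6,9) (10,13) (14,15) (21,22)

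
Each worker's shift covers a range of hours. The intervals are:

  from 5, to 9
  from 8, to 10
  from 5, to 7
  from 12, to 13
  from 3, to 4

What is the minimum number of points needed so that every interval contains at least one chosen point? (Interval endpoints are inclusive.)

4

Process intervals by earliest right end; each time one isn't hit yet, stab at its right endpoint.
Sorted: [3,4] [5,7] [5,9] [8,10] [12,13]
{[3,4]} hit by 4; {[5,7],[5,9]} hit by 7; {[8,10]} hit by 10; {[12,13]} hit by 13.
Points: 4, 7, 10, 13 (4 total).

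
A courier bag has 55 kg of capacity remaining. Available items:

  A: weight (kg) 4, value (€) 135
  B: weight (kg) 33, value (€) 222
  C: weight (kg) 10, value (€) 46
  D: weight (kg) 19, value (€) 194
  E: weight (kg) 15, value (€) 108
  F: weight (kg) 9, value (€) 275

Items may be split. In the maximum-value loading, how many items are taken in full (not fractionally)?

4

Ratios (sorted): A 33.75, F 30.56, D 10.21, E 7.20, B 6.73, C 4.60
take A (4 @ 135); take F (9 @ 275); take D (19 @ 194); take E (15 @ 108); take 8/33 of B → 53.82. Capacity used 55/55.
4 item(s) taken whole; one partial (take 8/33 of B).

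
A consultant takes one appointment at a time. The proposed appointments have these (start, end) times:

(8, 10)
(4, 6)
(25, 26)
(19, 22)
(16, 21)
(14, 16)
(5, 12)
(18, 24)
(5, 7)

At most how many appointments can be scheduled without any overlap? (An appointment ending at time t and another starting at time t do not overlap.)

Greedy by earliest finish: after sorting by end time, pick each interval compatible with the last pick.
Sorted by end: (4,6)  (5,7)  (8,10)  (5,12)  (14,16)  (16,21)  (19,22)  (18,24)  (25,26)
take (4,6); take (8,10); skip (5,12); take (14,16); take (16,21); skip (19,22); take (25,26).
Selected 5 appointments.

5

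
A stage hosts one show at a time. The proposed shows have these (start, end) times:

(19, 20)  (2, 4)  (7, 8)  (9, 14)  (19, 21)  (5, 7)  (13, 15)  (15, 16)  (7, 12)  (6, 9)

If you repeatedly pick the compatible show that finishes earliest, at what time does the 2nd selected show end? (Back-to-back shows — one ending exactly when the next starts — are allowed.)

Sort by end time and greedily take each interval whose start is ≥ the last chosen end.
By end time: (2,4), (5,7), (7,8), (6,9), (7,12), (9,14), (13,15), (15,16), (19,20), (19,21).
Pick (2,4); next start ≥ 4 → (5,7); next start ≥ 7 → (7,8); next start ≥ 8 → (9,14); next start ≥ 14 → (15,16); next start ≥ 16 → (19,20).
Selected: (2,4) (5,7) (7,8) (9,14) (15,16) (19,20)

7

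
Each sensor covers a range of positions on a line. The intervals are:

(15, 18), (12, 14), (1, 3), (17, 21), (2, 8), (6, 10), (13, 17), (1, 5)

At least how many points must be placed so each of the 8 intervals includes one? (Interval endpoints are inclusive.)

4

Sorted: [1,3] [1,5] [2,8] [6,10] [12,14] [13,17] [15,18] [17,21]
{[1,3],[1,5],[2,8]} hit by 3; {[6,10]} hit by 10; {[12,14],[13,17]} hit by 14; {[15,18],[17,21]} hit by 18.
Points: 3, 10, 14, 18 (4 total).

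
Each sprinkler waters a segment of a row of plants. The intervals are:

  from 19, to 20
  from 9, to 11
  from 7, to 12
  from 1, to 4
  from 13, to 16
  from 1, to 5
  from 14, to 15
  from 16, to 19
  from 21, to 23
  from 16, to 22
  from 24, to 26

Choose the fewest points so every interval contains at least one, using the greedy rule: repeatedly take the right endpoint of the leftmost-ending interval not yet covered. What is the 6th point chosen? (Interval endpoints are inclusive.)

26

Sorted: [1,4] [1,5] [9,11] [7,12] [14,15] [13,16] [16,19] [19,20] [16,22] [21,23] [24,26]
{[1,4],[1,5]} hit by 4; {[9,11],[7,12]} hit by 11; {[14,15],[13,16]} hit by 15; {[16,19],[19,20],[16,22]} hit by 19; {[21,23]} hit by 23; {[24,26]} hit by 26.
Points: 4, 11, 15, 19, 23, 26 (6 total).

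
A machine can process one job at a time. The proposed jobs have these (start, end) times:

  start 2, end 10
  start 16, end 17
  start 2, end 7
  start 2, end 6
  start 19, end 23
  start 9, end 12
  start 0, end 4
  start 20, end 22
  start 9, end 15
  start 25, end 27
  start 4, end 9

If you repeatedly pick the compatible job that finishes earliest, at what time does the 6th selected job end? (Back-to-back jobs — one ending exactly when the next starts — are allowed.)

27

Greedy by earliest finish: after sorting by end time, pick each interval compatible with the last pick.
By end time: (0,4), (2,6), (2,7), (4,9), (2,10), (9,12), (9,15), (16,17), (20,22), (19,23), (25,27).
Pick (0,4); next start ≥ 4 → (4,9); next start ≥ 9 → (9,12); next start ≥ 12 → (16,17); next start ≥ 17 → (20,22); next start ≥ 22 → (25,27).
Selected: (0,4) (4,9) (9,12) (16,17) (20,22) (25,27)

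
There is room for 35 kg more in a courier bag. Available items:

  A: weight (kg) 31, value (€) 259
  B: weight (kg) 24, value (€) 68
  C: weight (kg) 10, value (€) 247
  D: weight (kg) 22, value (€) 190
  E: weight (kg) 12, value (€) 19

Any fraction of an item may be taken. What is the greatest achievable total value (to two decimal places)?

Order: C (247/10=24.70) > D (190/22=8.64) > A (259/31=8.35) > B (68/24=2.83) > E (19/12=1.58)
Fill: take C (10 @ 247) → take D (22 @ 190) → take 3/31 of A → 25.06; 35/35 used.
Total value = 462.06

462.06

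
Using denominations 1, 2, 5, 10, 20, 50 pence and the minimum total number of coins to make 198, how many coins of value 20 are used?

198 − 3×50→48 − 2×20→8 − 1×5→3 − 1×2→1 − 1×1→0
Count of 20: 2

2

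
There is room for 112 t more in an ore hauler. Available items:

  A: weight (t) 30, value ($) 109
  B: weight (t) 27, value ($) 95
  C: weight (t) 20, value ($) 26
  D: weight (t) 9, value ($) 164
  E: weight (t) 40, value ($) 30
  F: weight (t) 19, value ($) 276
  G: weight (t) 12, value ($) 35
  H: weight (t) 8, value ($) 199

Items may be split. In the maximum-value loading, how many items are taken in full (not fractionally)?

Greedy by value/weight ratio, highest first.
Ratios (sorted): H 24.88, D 18.22, F 14.53, A 3.63, B 3.52, G 2.92, C 1.30, E 0.75
take H (8 @ 199); take D (9 @ 164); take F (19 @ 276); take A (30 @ 109); take B (27 @ 95); take G (12 @ 35); take 7/20 of C → 9.10. Capacity used 112/112.
6 item(s) taken whole; one partial (take 7/20 of C).

6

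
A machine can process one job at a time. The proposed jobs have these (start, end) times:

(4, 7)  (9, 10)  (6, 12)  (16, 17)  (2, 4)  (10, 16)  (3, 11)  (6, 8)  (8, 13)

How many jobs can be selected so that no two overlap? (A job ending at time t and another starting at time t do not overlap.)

Sorted by end: (2,4)  (4,7)  (6,8)  (9,10)  (3,11)  (6,12)  (8,13)  (10,16)  (16,17)
take (2,4); take (4,7); skip (6,8); take (9,10); take (10,16); take (16,17).
Selected 5 jobs.

5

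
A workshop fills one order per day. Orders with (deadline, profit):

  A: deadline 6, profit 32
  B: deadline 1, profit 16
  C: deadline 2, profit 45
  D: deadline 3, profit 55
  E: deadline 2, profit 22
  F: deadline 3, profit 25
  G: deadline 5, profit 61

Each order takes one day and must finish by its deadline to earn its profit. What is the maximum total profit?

218

By profit: G(d5,61), D(d3,55), C(d2,45), A(d6,32), F(d3,25), E(d2,22), B(d1,16)
G→slot 5; D→slot 3; C→slot 2; A→slot 6; F→slot 1; E skipped; B skipped.
Profit = 25 + 45 + 55 + 61 + 32 = 218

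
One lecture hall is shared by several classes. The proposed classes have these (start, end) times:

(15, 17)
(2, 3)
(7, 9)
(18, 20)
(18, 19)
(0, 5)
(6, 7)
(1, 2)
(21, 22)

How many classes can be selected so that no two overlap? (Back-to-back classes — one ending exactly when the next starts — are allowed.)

7

Sorted by end: (1,2)  (2,3)  (0,5)  (6,7)  (7,9)  (15,17)  (18,19)  (18,20)  (21,22)
take (1,2); take (2,3); skip (0,5); take (6,7); take (7,9); take (15,17); take (18,19); take (21,22).
Selected 7 classes.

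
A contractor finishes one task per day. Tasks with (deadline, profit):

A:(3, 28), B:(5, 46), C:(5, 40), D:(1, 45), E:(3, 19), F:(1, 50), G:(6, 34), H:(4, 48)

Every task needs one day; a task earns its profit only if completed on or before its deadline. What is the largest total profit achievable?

Sort by profit descending; place each in the latest free slot ≤ its deadline.
By profit: F(d1,50), H(d4,48), B(d5,46), D(d1,45), C(d5,40), G(d6,34), A(d3,28), E(d3,19)
F→slot 1; H→slot 4; B→slot 5; D skipped; C→slot 3; G→slot 6; A→slot 2; E skipped.
Profit = 50 + 28 + 40 + 48 + 46 + 34 = 246

246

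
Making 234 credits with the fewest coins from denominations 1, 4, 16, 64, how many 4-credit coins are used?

Greedy: take as many of the largest coin as possible, then repeat with the remainder.
234 = 3×64 + 2×16 + 2×4 + 2×1
Count of 4: 2

2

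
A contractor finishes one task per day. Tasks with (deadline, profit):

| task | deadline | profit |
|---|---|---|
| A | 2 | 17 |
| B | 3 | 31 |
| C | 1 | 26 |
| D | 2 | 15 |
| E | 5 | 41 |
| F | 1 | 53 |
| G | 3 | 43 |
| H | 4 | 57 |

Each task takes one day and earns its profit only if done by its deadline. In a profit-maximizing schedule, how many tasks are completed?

Profit order: H=57 F=53 G=43 E=41 B=31 C=26 A=17 D=15
Assign: H→slot 4, F→slot 1, G→slot 3, E→slot 5, B→slot 2, C skipped, A skipped, D skipped.
Slots: [1:F] [2:B] [3:G] [4:H] [5:E]
5 of 8 scheduled.

5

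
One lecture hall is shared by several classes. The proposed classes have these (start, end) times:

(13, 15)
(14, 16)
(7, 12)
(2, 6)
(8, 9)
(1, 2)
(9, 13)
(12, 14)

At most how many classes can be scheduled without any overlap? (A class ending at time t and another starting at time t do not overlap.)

Order by finish time; keep every interval that doesn't clash with the previous kept one.
Sorted by end: (1,2)  (2,6)  (8,9)  (7,12)  (9,13)  (12,14)  (13,15)  (14,16)
take (1,2); take (2,6); take (8,9); skip (7,12); take (9,13); skip (12,14); take (13,15); skip (14,16).
Selected 5 classes.

5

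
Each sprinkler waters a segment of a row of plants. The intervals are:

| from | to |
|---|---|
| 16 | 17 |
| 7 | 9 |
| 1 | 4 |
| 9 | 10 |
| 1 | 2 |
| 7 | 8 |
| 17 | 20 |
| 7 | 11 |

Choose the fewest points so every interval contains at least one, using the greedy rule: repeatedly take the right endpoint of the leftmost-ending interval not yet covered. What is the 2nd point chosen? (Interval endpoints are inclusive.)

8

Sort by right endpoint; whenever an interval is uncovered, place a point at its right end.
By right end: [1,2]  [1,4]  [7,8]  [7,9]  [9,10]  [7,11]  [16,17]  [17,20]
[1,2] uncovered → point at 2; [7,8] uncovered → point at 8; [9,10] uncovered → point at 10; [16,17] uncovered → point at 17.
Points: 2, 8, 10, 17 (4 total).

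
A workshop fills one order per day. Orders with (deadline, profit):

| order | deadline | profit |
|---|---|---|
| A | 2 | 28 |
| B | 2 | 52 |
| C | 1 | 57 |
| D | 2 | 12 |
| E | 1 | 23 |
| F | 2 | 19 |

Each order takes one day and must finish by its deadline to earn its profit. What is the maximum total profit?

Take jobs in profit order; each goes to the latest open slot no later than its deadline.
By profit: C(d1,57), B(d2,52), A(d2,28), E(d1,23), F(d2,19), D(d2,12)
C→slot 1; B→slot 2; A skipped; E skipped; F skipped; D skipped.
Profit = 57 + 52 = 109

109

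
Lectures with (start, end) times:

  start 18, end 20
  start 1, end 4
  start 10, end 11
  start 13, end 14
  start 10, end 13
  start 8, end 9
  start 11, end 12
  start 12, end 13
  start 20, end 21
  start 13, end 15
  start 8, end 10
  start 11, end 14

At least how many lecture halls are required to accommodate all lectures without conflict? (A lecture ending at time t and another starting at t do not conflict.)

3

Events (time:±→running): 1:+→1 4:-→0 8:+→1 8:+→2 9:-→1 10:-→0 10:+→1 10:+→2 11:-→1 11:+→2 11:+→3 … peak 3.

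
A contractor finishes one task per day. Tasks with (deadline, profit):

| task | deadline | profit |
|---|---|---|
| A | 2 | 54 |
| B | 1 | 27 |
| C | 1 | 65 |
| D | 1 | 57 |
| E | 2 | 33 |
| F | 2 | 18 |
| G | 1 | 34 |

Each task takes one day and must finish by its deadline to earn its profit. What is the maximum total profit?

119

Take jobs in profit order; each goes to the latest open slot no later than its deadline.
Profit order: C=65 D=57 A=54 G=34 E=33 B=27 F=18
Assign: C→slot 1, D skipped, A→slot 2, G skipped, E skipped, B skipped, F skipped.
Slots: [1:C] [2:A]
Profit = 65 + 54 = 119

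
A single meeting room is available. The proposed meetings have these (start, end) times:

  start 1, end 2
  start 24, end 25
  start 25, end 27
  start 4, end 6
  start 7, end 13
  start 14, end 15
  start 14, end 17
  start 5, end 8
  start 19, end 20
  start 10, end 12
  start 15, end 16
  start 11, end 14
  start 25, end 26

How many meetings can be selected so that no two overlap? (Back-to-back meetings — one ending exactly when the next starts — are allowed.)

8

Sort by end time and greedily take each interval whose start is ≥ the last chosen end.
By end time: (1,2), (4,6), (5,8), (10,12), (7,13), (11,14), (14,15), (15,16), (14,17), (19,20), (24,25), (25,26), (25,27).
Pick (1,2); next start ≥ 2 → (4,6); next start ≥ 6 → (10,12); next start ≥ 12 → (14,15); next start ≥ 15 → (15,16); next start ≥ 16 → (19,20); next start ≥ 20 → (24,25); next start ≥ 25 → (25,26).
Selected 8 meetings.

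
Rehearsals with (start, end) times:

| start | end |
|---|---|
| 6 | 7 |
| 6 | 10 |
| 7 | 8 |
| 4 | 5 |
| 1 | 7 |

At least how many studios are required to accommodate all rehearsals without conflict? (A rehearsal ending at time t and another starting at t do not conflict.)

3

The answer is the maximum number of intervals overlapping at any instant.
Events (time:±→running): 1:+→1 4:+→2 5:-→1 6:+→2 6:+→3 … peak 3.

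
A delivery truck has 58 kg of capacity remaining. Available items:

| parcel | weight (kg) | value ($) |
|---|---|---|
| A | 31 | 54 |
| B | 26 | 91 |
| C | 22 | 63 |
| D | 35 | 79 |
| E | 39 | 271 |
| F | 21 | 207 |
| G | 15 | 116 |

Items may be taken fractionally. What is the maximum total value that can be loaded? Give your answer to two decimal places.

Ratios (sorted): F 9.86, G 7.73, E 6.95, B 3.50, C 2.86, D 2.26, A 1.74
take F (21 @ 207); take G (15 @ 116); take 22/39 of E → 152.87. Capacity used 58/58.
Total value = 475.87

475.87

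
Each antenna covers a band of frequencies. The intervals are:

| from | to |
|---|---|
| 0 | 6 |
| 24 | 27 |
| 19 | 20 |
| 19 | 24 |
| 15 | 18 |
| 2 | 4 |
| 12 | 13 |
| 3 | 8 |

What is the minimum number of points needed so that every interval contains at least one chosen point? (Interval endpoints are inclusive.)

Sort by right endpoint; whenever an interval is uncovered, place a point at its right end.
Sorted: [2,4] [0,6] [3,8] [12,13] [15,18] [19,20] [19,24] [24,27]
{[2,4],[0,6],[3,8]} hit by 4; {[12,13]} hit by 13; {[15,18]} hit by 18; {[19,20],[19,24]} hit by 20; {[24,27]} hit by 27.
Points: 4, 13, 18, 20, 27 (5 total).

5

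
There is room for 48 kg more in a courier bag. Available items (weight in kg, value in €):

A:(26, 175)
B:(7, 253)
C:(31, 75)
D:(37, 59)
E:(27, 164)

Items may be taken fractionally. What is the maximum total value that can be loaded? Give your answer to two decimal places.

Ratios (sorted): B 36.14, A 6.73, E 6.07, C 2.42, D 1.59
take B (7 @ 253); take A (26 @ 175); take 15/27 of E → 91.11. Capacity used 48/48.
Total value = 519.11

519.11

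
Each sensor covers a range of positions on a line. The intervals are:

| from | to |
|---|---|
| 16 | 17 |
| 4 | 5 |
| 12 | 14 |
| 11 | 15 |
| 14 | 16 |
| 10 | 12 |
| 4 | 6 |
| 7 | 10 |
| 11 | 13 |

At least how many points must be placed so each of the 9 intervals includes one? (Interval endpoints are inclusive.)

By right end: [4,5]  [4,6]  [7,10]  [10,12]  [11,13]  [12,14]  [11,15]  [14,16]  [16,17]
[4,5] uncovered → point at 5; [7,10] uncovered → point at 10; [11,13] uncovered → point at 13; [14,16] uncovered → point at 16.
Points: 5, 10, 13, 16 (4 total).

4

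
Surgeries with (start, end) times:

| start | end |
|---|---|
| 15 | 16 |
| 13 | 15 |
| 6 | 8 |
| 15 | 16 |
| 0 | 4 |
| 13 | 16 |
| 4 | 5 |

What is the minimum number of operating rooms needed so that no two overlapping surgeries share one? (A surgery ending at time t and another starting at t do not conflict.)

3

The answer is the maximum number of intervals overlapping at any instant.
starts: [0, 4, 6, 13, 13, 15, 15]
ends:   [4, 5, 8, 15, 16, 16, 16]
s0→1 e4→0 s4→1 e5→0 s6→1 e8→0 s13→1 s13→2 e15→1 s15→2 s15→3  — peak 3.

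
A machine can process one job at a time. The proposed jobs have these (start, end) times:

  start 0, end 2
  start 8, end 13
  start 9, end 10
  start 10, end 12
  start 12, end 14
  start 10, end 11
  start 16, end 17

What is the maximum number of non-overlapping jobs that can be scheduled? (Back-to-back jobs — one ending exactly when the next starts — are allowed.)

5

Order by finish time; keep every interval that doesn't clash with the previous kept one.
Sorted by end: (0,2)  (9,10)  (10,11)  (10,12)  (8,13)  (12,14)  (16,17)
take (0,2); take (9,10); take (10,11); skip (8,13); take (12,14); take (16,17).
Selected 5 jobs.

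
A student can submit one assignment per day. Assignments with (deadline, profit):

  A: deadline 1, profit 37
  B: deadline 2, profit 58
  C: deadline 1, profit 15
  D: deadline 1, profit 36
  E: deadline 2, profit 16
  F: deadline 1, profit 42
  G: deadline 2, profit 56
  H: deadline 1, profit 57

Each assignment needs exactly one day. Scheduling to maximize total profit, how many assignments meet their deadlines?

2

Sort by profit descending; place each in the latest free slot ≤ its deadline.
Profit order: B=58 H=57 G=56 F=42 A=37 D=36 E=16 C=15
Assign: B→slot 2, H→slot 1, G skipped, F skipped, A skipped, D skipped, E skipped, C skipped.
Slots: [1:H] [2:B]
2 of 8 scheduled.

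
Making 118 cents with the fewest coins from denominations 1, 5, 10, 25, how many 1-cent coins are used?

Use the largest denomination that fits, subtract, and repeat.
118 − 4×25→18 − 1×10→8 − 1×5→3 − 3×1→0
Count of 1: 3

3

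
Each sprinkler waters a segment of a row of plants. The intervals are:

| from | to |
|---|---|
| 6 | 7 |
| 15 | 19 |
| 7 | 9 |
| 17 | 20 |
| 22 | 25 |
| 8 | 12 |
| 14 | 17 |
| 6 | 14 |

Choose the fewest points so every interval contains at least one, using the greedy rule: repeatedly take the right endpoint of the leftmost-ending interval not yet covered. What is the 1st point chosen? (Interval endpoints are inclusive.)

7

By right end: [6,7]  [7,9]  [8,12]  [6,14]  [14,17]  [15,19]  [17,20]  [22,25]
[6,7] uncovered → point at 7; [8,12] uncovered → point at 12; [14,17] uncovered → point at 17; [22,25] uncovered → point at 25.
Points: 7, 12, 17, 25 (4 total).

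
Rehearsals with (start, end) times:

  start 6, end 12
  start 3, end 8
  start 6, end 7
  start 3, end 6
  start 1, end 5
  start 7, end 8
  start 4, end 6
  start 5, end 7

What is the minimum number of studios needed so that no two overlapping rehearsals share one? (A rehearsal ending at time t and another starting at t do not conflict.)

The answer is the maximum number of intervals overlapping at any instant.
starts: [1, 3, 3, 4, 5, 6, 6, 7]
ends:   [5, 6, 6, 7, 7, 8, 8, 12]
s1→1 s3→2 s3→3 s4→4  — peak 4.

4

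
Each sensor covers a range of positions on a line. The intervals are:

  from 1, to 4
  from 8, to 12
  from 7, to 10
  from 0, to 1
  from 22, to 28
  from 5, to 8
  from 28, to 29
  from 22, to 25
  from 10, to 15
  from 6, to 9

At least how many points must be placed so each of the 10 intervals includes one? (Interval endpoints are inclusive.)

Sorted: [0,1] [1,4] [5,8] [6,9] [7,10] [8,12] [10,15] [22,25] [22,28] [28,29]
{[0,1],[1,4]} hit by 1; {[5,8],[6,9],[7,10],[8,12]} hit by 8; {[10,15]} hit by 15; {[22,25],[22,28]} hit by 25; {[28,29]} hit by 29.
Points: 1, 8, 15, 25, 29 (5 total).

5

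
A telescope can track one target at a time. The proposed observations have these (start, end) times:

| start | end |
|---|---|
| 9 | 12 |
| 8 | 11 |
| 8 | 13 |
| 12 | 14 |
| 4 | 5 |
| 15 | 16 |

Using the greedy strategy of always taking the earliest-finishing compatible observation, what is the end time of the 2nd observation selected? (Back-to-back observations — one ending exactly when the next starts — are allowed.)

11

Sort by end time and greedily take each interval whose start is ≥ the last chosen end.
Sorted by end: (4,5)  (8,11)  (9,12)  (8,13)  (12,14)  (15,16)
take (4,5); take (8,11); skip (9,12); take (12,14); take (15,16).
Selected: (4,5) (8,11) (12,14) (15,16)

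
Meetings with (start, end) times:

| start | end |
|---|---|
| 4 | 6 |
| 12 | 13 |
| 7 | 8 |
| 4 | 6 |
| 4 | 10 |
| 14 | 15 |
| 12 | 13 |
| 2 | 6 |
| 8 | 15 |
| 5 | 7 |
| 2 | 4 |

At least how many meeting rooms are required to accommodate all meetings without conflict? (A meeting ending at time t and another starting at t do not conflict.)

5

Events (time:±→running): 2:+→1 2:+→2 4:-→1 4:+→2 4:+→3 4:+→4 5:+→5 … peak 5.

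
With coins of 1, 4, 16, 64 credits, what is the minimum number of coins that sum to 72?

Use the largest denomination that fits, subtract, and repeat.
72 = 1×64 + 2×4
Total coins = 1 + 2 = 3

3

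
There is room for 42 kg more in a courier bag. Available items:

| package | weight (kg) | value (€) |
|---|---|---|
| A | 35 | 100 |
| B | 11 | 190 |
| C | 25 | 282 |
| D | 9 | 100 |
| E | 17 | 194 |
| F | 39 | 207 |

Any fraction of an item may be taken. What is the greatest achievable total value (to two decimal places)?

541.92

Ratios (sorted): B 17.27, E 11.41, C 11.28, D 11.11, F 5.31, A 2.86
take B (11 @ 190); take E (17 @ 194); take 14/25 of C → 157.92. Capacity used 42/42.
Total value = 541.92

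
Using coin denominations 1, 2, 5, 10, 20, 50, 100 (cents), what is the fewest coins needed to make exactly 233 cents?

6

233 = 2×100 + 1×20 + 1×10 + 1×2 + 1×1
Total coins = 2 + 1 + 1 + 1 + 1 = 6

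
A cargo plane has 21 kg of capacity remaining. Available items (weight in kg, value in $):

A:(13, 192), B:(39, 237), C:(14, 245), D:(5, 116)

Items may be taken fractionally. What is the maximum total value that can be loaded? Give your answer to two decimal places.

Sort by value per unit weight and fill in that order.
Order: D (116/5=23.20) > C (245/14=17.50) > A (192/13=14.77) > B (237/39=6.08)
Fill: take D (5 @ 116) → take C (14 @ 245) → take 2/13 of A → 29.54; 21/21 used.
Total value = 390.54

390.54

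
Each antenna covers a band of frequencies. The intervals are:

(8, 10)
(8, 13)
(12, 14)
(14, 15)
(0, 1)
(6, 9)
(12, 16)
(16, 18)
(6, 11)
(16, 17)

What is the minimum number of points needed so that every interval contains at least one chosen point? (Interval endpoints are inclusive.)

Process intervals by earliest right end; each time one isn't hit yet, stab at its right endpoint.
Sorted: [0,1] [6,9] [8,10] [6,11] [8,13] [12,14] [14,15] [12,16] [16,17] [16,18]
{[0,1]} hit by 1; {[6,9],[8,10],[6,11],[8,13]} hit by 9; {[12,14],[14,15],[12,16]} hit by 14; {[16,17],[16,18]} hit by 17.
Points: 1, 9, 14, 17 (4 total).

4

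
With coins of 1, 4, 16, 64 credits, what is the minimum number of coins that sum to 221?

Greedy: take as many of the largest coin as possible, then repeat with the remainder.
221 = 3×64 + 1×16 + 3×4 + 1×1
Total coins = 3 + 1 + 3 + 1 = 8

8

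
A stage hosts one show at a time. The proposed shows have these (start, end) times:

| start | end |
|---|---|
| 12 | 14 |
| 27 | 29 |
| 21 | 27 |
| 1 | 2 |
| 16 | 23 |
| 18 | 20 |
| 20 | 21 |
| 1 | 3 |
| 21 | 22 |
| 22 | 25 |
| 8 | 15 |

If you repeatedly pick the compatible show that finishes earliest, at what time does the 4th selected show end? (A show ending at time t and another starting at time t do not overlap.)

Greedy by earliest finish: after sorting by end time, pick each interval compatible with the last pick.
By end time: (1,2), (1,3), (12,14), (8,15), (18,20), (20,21), (21,22), (16,23), (22,25), (21,27), (27,29).
Pick (1,2); next start ≥ 2 → (12,14); next start ≥ 14 → (18,20); next start ≥ 20 → (20,21); next start ≥ 21 → (21,22); next start ≥ 22 → (22,25); next start ≥ 25 → (27,29).
Selected: (1,2) (12,14) (18,20) (20,21) (21,22) (22,25) (27,29)

21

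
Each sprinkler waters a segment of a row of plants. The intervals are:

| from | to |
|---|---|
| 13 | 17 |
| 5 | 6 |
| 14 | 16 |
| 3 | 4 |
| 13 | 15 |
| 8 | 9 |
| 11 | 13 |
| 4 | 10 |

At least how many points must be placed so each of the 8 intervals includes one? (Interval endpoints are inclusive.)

Sort by right endpoint; whenever an interval is uncovered, place a point at its right end.
By right end: [3,4]  [5,6]  [8,9]  [4,10]  [11,13]  [13,15]  [14,16]  [13,17]
[3,4] uncovered → point at 4; [5,6] uncovered → point at 6; [8,9] uncovered → point at 9; [11,13] uncovered → point at 13; [14,16] uncovered → point at 16.
Points: 4, 6, 9, 13, 16 (5 total).

5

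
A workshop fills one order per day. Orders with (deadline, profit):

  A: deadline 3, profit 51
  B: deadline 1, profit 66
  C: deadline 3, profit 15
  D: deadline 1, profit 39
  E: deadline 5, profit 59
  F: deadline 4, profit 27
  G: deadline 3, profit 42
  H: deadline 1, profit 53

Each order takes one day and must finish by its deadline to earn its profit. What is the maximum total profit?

245

By profit: B(d1,66), E(d5,59), H(d1,53), A(d3,51), G(d3,42), D(d1,39), F(d4,27), C(d3,15)
B→slot 1; E→slot 5; H skipped; A→slot 3; G→slot 2; D skipped; F→slot 4; C skipped.
Profit = 66 + 42 + 51 + 27 + 59 = 245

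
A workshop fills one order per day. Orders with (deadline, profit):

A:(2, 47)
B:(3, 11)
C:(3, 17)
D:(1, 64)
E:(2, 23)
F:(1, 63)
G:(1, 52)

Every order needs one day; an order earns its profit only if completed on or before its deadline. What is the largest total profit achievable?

Take jobs in profit order; each goes to the latest open slot no later than its deadline.
Profit order: D=64 F=63 G=52 A=47 E=23 C=17 B=11
Assign: D→slot 1, F skipped, G skipped, A→slot 2, E skipped, C→slot 3, B skipped.
Slots: [1:D] [2:A] [3:C]
Profit = 64 + 47 + 17 = 128

128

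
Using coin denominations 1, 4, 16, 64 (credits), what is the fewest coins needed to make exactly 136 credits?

Use the largest denomination that fits, subtract, and repeat.
136 − 2×64→8 − 2×4→0
Total coins = 2 + 2 = 4

4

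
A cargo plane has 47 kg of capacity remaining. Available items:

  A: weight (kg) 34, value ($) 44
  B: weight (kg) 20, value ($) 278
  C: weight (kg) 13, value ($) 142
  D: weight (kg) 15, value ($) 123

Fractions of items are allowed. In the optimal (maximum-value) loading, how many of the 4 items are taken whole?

Ratios (sorted): B 13.90, C 10.92, D 8.20, A 1.29
take B (20 @ 278); take C (13 @ 142); take 14/15 of D → 114.80. Capacity used 47/47.
2 item(s) taken whole; one partial (take 14/15 of D).

2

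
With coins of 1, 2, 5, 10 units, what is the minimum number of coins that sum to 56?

7

Greedy: take as many of the largest coin as possible, then repeat with the remainder.
56 = 5×10 + 1×5 + 1×1
Total coins = 5 + 1 + 1 = 7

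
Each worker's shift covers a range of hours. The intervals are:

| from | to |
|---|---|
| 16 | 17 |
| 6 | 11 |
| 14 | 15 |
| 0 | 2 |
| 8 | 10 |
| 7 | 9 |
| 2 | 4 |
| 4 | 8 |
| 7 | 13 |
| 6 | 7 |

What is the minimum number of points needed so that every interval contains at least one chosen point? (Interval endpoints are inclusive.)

Sorted: [0,2] [2,4] [6,7] [4,8] [7,9] [8,10] [6,11] [7,13] [14,15] [16,17]
{[0,2],[2,4]} hit by 2; {[6,7],[4,8],[7,9]} hit by 7; {[8,10],[6,11],[7,13]} hit by 10; {[14,15]} hit by 15; {[16,17]} hit by 17.
Points: 2, 7, 10, 15, 17 (5 total).

5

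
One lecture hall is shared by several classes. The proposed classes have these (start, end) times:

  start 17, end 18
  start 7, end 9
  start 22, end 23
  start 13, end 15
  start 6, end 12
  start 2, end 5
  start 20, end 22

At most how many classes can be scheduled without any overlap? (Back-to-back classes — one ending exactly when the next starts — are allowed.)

6

Greedy by earliest finish: after sorting by end time, pick each interval compatible with the last pick.
Sorted by end: (2,5)  (7,9)  (6,12)  (13,15)  (17,18)  (20,22)  (22,23)
take (2,5); take (7,9); take (13,15); take (17,18); take (20,22); take (22,23).
Selected 6 classes.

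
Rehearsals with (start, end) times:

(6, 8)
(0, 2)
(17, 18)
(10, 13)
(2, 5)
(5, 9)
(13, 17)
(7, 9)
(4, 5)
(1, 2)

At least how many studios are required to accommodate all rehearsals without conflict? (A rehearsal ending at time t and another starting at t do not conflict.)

3

The answer is the maximum number of intervals overlapping at any instant.
starts: [0, 1, 2, 4, 5, 6, 7, 10, 13, 17]
ends:   [2, 2, 5, 5, 8, 9, 9, 13, 17, 18]
s0→1 s1→2 e2→1 e2→0 s2→1 s4→2 e5→1 e5→0 s5→1 s6→2 s7→3  — peak 3.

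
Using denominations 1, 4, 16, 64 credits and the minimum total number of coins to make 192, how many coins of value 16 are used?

Greedy: take as many of the largest coin as possible, then repeat with the remainder.
192 = 3×64
Count of 16: 0

0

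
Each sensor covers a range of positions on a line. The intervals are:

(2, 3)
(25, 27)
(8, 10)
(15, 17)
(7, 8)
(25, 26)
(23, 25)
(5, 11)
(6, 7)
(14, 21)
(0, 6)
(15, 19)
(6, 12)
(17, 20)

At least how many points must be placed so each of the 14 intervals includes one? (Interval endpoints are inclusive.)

5

Sort by right endpoint; whenever an interval is uncovered, place a point at its right end.
By right end: [2,3]  [0,6]  [6,7]  [7,8]  [8,10]  [5,11]  [6,12]  [15,17]  [15,19]  [17,20]  [14,21]  [23,25]  [25,26]  [25,27]
[2,3] uncovered → point at 3; [6,7] uncovered → point at 7; [8,10] uncovered → point at 10; [15,17] uncovered → point at 17; [23,25] uncovered → point at 25.
Points: 3, 7, 10, 17, 25 (5 total).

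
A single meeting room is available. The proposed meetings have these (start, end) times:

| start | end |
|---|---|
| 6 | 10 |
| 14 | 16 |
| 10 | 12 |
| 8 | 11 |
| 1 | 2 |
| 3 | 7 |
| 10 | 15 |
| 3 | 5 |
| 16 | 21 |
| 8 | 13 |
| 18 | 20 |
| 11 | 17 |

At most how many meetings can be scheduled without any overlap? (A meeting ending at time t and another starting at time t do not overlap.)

Order by finish time; keep every interval that doesn't clash with the previous kept one.
By end time: (1,2), (3,5), (3,7), (6,10), (8,11), (10,12), (8,13), (10,15), (14,16), (11,17), (18,20), (16,21).
Pick (1,2); next start ≥ 2 → (3,5); next start ≥ 5 → (6,10); next start ≥ 10 → (10,12); next start ≥ 12 → (14,16); next start ≥ 16 → (18,20).
Selected 6 meetings.

6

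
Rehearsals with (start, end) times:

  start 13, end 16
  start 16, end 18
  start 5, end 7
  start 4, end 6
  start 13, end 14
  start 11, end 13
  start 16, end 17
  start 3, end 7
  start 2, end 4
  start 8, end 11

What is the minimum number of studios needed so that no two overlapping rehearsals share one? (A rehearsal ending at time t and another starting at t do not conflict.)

3

Events (time:±→running): 2:+→1 3:+→2 4:-→1 4:+→2 5:+→3 … peak 3.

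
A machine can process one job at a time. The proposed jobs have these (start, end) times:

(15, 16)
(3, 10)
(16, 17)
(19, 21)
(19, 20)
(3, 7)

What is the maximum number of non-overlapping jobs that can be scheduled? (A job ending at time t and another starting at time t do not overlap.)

4

By end time: (3,7), (3,10), (15,16), (16,17), (19,20), (19,21).
Pick (3,7); next start ≥ 7 → (15,16); next start ≥ 16 → (16,17); next start ≥ 17 → (19,20).
Selected 4 jobs.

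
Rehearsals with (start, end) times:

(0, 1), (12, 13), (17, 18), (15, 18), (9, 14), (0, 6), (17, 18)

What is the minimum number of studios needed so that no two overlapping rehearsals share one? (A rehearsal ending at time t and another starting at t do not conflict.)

3

Events (time:±→running): 0:+→1 0:+→2 1:-→1 6:-→0 9:+→1 12:+→2 13:-→1 14:-→0 15:+→1 17:+→2 17:+→3 … peak 3.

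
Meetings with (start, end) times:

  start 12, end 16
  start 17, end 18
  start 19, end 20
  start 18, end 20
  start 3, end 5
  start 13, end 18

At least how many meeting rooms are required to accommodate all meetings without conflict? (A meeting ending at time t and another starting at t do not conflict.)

Count concurrent intervals with a sweep; the peak is the room count.
Events (time:±→running): 3:+→1 5:-→0 12:+→1 13:+→2 … peak 2.

2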